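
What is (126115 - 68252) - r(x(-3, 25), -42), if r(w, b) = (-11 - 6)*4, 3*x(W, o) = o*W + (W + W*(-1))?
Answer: 57931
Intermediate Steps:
x(W, o) = W*o/3 (x(W, o) = (o*W + (W + W*(-1)))/3 = (W*o + (W - W))/3 = (W*o + 0)/3 = (W*o)/3 = W*o/3)
r(w, b) = -68 (r(w, b) = -17*4 = -68)
(126115 - 68252) - r(x(-3, 25), -42) = (126115 - 68252) - 1*(-68) = 57863 + 68 = 57931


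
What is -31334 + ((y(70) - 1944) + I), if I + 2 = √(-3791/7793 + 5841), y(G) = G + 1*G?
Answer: -33140 + √354699345746/7793 ≈ -33064.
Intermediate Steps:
y(G) = 2*G (y(G) = G + G = 2*G)
I = -2 + √354699345746/7793 (I = -2 + √(-3791/7793 + 5841) = -2 + √(45515122/7793) = -2 + √354699345746/7793 ≈ 74.423)
-31334 + ((y(70) - 1944) + I) = -31334 + ((2*70 - 1944) + (-2 + √354699345746/7793)) = -31334 + ((140 - 1944) + (-2 + √354699345746/7793)) = -31334 + (-1804 + (-2 + √354699345746/7793)) = -31334 + (-1806 + √354699345746/7793) = -33140 + √354699345746/7793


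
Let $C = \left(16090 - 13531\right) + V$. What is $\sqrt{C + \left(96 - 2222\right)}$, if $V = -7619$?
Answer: $i \sqrt{7186} \approx 84.77 i$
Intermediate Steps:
$C = -5060$ ($C = \left(16090 - 13531\right) - 7619 = 2559 - 7619 = -5060$)
$\sqrt{C + \left(96 - 2222\right)} = \sqrt{-5060 + \left(96 - 2222\right)} = \sqrt{-5060 - 2126} = \sqrt{-7186} = i \sqrt{7186}$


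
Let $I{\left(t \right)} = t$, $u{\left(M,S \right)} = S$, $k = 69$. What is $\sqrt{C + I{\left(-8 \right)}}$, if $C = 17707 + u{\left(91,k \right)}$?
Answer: $2 \sqrt{4442} \approx 133.3$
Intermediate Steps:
$C = 17776$ ($C = 17707 + 69 = 17776$)
$\sqrt{C + I{\left(-8 \right)}} = \sqrt{17776 - 8} = \sqrt{17768} = 2 \sqrt{4442}$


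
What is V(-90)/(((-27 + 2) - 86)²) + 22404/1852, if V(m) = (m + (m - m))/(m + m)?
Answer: 138020305/11409246 ≈ 12.097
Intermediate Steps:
V(m) = ½ (V(m) = (m + 0)/((2*m)) = m*(1/(2*m)) = ½)
V(-90)/(((-27 + 2) - 86)²) + 22404/1852 = 1/(2*(((-27 + 2) - 86)²)) + 22404/1852 = 1/(2*((-25 - 86)²)) + 22404*(1/1852) = 1/(2*((-111)²)) + 5601/463 = (½)/12321 + 5601/463 = (½)*(1/12321) + 5601/463 = 1/24642 + 5601/463 = 138020305/11409246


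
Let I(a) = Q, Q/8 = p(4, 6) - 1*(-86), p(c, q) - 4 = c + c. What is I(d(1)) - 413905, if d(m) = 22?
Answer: -413121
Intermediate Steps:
p(c, q) = 4 + 2*c (p(c, q) = 4 + (c + c) = 4 + 2*c)
Q = 784 (Q = 8*((4 + 2*4) - 1*(-86)) = 8*((4 + 8) + 86) = 8*(12 + 86) = 8*98 = 784)
I(a) = 784
I(d(1)) - 413905 = 784 - 413905 = -413121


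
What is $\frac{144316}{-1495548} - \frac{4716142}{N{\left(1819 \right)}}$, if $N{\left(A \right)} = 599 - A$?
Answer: $\frac{881630083787}{228071070} \approx 3865.6$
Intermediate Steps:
$\frac{144316}{-1495548} - \frac{4716142}{N{\left(1819 \right)}} = \frac{144316}{-1495548} - \frac{4716142}{599 - 1819} = 144316 \left(- \frac{1}{1495548}\right) - \frac{4716142}{599 - 1819} = - \frac{36079}{373887} - \frac{4716142}{-1220} = - \frac{36079}{373887} - - \frac{2358071}{610} = - \frac{36079}{373887} + \frac{2358071}{610} = \frac{881630083787}{228071070}$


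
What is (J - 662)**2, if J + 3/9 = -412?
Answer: 10387729/9 ≈ 1.1542e+6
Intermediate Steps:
J = -1237/3 (J = -1/3 - 412 = -1237/3 ≈ -412.33)
(J - 662)**2 = (-1237/3 - 662)**2 = (-3223/3)**2 = 10387729/9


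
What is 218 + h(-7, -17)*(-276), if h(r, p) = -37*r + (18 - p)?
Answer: -80926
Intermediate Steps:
h(r, p) = 18 - p - 37*r
218 + h(-7, -17)*(-276) = 218 + (18 - 1*(-17) - 37*(-7))*(-276) = 218 + (18 + 17 + 259)*(-276) = 218 + 294*(-276) = 218 - 81144 = -80926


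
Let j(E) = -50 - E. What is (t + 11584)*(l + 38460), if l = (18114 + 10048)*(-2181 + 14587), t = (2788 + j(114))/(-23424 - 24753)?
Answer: 195002121304004608/48177 ≈ 4.0476e+12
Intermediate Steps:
t = -2624/48177 (t = (2788 + (-50 - 1*114))/(-23424 - 24753) = (2788 + (-50 - 114))/(-48177) = (2788 - 164)*(-1/48177) = 2624*(-1/48177) = -2624/48177 ≈ -0.054466)
l = 349377772 (l = 28162*12406 = 349377772)
(t + 11584)*(l + 38460) = (-2624/48177 + 11584)*(349377772 + 38460) = (558079744/48177)*349416232 = 195002121304004608/48177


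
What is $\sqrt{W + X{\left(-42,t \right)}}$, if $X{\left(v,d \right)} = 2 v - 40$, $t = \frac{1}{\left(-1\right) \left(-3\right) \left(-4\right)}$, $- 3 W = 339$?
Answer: $i \sqrt{237} \approx 15.395 i$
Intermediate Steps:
$W = -113$ ($W = \left(- \frac{1}{3}\right) 339 = -113$)
$t = - \frac{1}{12}$ ($t = \frac{1}{3 \left(-4\right)} = \frac{1}{-12} = - \frac{1}{12} \approx -0.083333$)
$X{\left(v,d \right)} = -40 + 2 v$
$\sqrt{W + X{\left(-42,t \right)}} = \sqrt{-113 + \left(-40 + 2 \left(-42\right)\right)} = \sqrt{-113 - 124} = \sqrt{-237} = i \sqrt{237}$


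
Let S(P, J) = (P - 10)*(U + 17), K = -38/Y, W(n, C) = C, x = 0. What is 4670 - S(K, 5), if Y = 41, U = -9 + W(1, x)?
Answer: 195054/41 ≈ 4757.4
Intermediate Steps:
U = -9 (U = -9 + 0 = -9)
K = -38/41 ≈ -0.92683
S(P, J) = -80 + 8*P (S(P, J) = (P - 10)*(-9 + 17) = (-10 + P)*8 = -80 + 8*P)
4670 - S(K, 5) = 4670 - (-80 + 8*(-38/41)) = 4670 - (-80 - 304/41) = 4670 - 1*(-3584/41) = 4670 + 3584/41 = 195054/41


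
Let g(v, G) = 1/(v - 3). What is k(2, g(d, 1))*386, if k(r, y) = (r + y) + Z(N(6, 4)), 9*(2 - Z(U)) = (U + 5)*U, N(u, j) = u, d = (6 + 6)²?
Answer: -181034/141 ≈ -1283.9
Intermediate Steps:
d = 144 (d = 12² = 144)
Z(U) = 2 - U*(5 + U)/9 (Z(U) = 2 - (U + 5)*U/9 = 2 - (5 + U)*U/9 = 2 - U*(5 + U)/9)
g(v, G) = 1/(-3 + v)
k(r, y) = -16/3 + r + y (k(r, y) = (r + y) + (2 - 5/9*6 - ⅑*6²) = (r + y) + (2 - 10/3 - ⅑*36) = (r + y) + (2 - 10/3 - 4) = (r + y) - 16/3 = -16/3 + r + y)
k(2, g(d, 1))*386 = (-16/3 + 2 + 1/(-3 + 144))*386 = (-16/3 + 2 + 1/141)*386 = -469/141*386 = -181034/141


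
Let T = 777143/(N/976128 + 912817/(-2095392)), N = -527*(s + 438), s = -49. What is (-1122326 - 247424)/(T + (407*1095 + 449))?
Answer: 20260699450275/11205341178023 ≈ 1.8081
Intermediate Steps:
N = -205003 (N = -527*(-49 + 438) = -527*389 = -205003)
T = -178040501939456/147915309 (T = 777143/(-205003/976128 + 912817/(-2095392)) = 777143/(-205003*1/976128 + 912817*(-1/2095392)) = 777143/(-6613/31488 - 912817/2095392) = 777143/(-147915309/229096192) = 777143*(-229096192/147915309) = -178040501939456/147915309 ≈ -1.2037e+6)
(-1122326 - 247424)/(T + (407*1095 + 449)) = (-1122326 - 247424)/(-178040501939456/147915309 + (407*1095 + 449)) = -1369750/(-178040501939456/147915309 + (445665 + 449)) = -1369750/(-178040501939456/147915309 + 446114) = -1369750/(-112053411780230/147915309) = -1369750*(-147915309/112053411780230) = 20260699450275/11205341178023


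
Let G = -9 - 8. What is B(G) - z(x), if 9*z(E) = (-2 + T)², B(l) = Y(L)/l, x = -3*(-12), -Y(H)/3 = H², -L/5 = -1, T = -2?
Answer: 403/153 ≈ 2.6340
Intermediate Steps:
L = 5 (L = -5*(-1) = 5)
G = -17
Y(H) = -3*H²
x = 36
B(l) = -75/l (B(l) = (-3*5²)/l = (-3*25)/l = -75/l)
z(E) = 16/9 (z(E) = (-2 - 2)²/9 = (⅑)*(-4)² = (⅑)*16 = 16/9)
B(G) - z(x) = -75/(-17) - 1*16/9 = -75*(-1/17) - 16/9 = 75/17 - 16/9 = 403/153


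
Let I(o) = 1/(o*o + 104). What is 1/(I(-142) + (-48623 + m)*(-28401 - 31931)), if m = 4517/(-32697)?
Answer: 73633644/216006589886136305 ≈ 3.4089e-10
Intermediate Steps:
I(o) = 1/(104 + o²) (I(o) = 1/(o² + 104) = 1/(104 + o²))
m = -4517/32697 (m = 4517*(-1/32697) = -4517/32697 ≈ -0.13815)
1/(I(-142) + (-48623 + m)*(-28401 - 31931)) = 1/(1/(104 + (-142)²) + (-48623 - 4517/32697)*(-28401 - 31931)) = 1/(1/(104 + 20164) - 1589830748/32697*(-60332)) = 1/(1/20268 + 95917668688336/32697) = 1/(216006589886136305/73633644) = 73633644/216006589886136305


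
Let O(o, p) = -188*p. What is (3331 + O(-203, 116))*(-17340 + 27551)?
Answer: -188668647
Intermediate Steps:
(3331 + O(-203, 116))*(-17340 + 27551) = (3331 - 188*116)*(-17340 + 27551) = (3331 - 21808)*10211 = -18477*10211 = -188668647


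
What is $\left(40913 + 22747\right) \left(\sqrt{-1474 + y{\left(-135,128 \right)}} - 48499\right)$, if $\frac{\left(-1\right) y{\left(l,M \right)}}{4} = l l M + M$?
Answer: $-3087446340 + 63660 i \sqrt{9333186} \approx -3.0874 \cdot 10^{9} + 1.9448 \cdot 10^{8} i$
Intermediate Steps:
$y{\left(l,M \right)} = - 4 M - 4 M l^{2}$ ($y{\left(l,M \right)} = - 4 \left(l l M + M\right) = - 4 \left(l^{2} M + M\right) = - 4 \left(M l^{2} + M\right) = - 4 \left(M + M l^{2}\right) = - 4 M - 4 M l^{2}$)
$\left(40913 + 22747\right) \left(\sqrt{-1474 + y{\left(-135,128 \right)}} - 48499\right) = \left(40913 + 22747\right) \left(\sqrt{-1474 - 512 \left(1 + \left(-135\right)^{2}\right)} - 48499\right) = 63660 \left(\sqrt{-1474 - 512 \left(1 + 18225\right)} - 48499\right) = 63660 \left(\sqrt{-1474 - 512 \cdot 18226} - 48499\right) = 63660 \left(\sqrt{-1474 - 9331712} - 48499\right) = 63660 \left(\sqrt{-9333186} - 48499\right) = 63660 \left(i \sqrt{9333186} - 48499\right) = 63660 \left(-48499 + i \sqrt{9333186}\right) = -3087446340 + 63660 i \sqrt{9333186}$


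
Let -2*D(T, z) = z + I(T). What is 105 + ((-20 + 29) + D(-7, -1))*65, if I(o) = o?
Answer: 950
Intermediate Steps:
D(T, z) = -T/2 - z/2 (D(T, z) = -(z + T)/2 = -(T + z)/2 = -T/2 - z/2)
105 + ((-20 + 29) + D(-7, -1))*65 = 105 + ((-20 + 29) + (-1/2*(-7) - 1/2*(-1)))*65 = 105 + (9 + (7/2 + 1/2))*65 = 105 + (9 + 4)*65 = 105 + 13*65 = 105 + 845 = 950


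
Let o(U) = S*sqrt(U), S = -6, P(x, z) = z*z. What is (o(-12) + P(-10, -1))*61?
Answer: 61 - 732*I*sqrt(3) ≈ 61.0 - 1267.9*I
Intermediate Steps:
P(x, z) = z**2
o(U) = -6*sqrt(U)
(o(-12) + P(-10, -1))*61 = (-12*I*sqrt(3) + (-1)**2)*61 = (-12*I*sqrt(3) + 1)*61 = (1 - 12*I*sqrt(3))*61 = 61 - 732*I*sqrt(3)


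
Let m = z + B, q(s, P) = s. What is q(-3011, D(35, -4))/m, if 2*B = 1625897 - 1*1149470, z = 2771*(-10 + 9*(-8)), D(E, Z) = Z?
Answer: -6022/21983 ≈ -0.27394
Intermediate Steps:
z = -227222 (z = 2771*(-10 - 72) = 2771*(-82) = -227222)
B = 476427/2 (B = (1625897 - 1*1149470)/2 = (1625897 - 1149470)/2 = (½)*476427 = 476427/2 ≈ 2.3821e+5)
m = 21983/2 (m = -227222 + 476427/2 = 21983/2 ≈ 10992.)
q(-3011, D(35, -4))/m = -3011/21983/2 = -3011*2/21983 = -6022/21983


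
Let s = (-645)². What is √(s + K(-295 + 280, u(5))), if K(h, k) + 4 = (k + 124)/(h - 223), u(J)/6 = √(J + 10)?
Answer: √(5891266003 - 357*√15)/119 ≈ 645.00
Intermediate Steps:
u(J) = 6*√(10 + J) (u(J) = 6*√(J + 10) = 6*√(10 + J))
K(h, k) = -4 + (124 + k)/(-223 + h) (K(h, k) = -4 + (k + 124)/(h - 223) = -4 + (124 + k)/(-223 + h))
s = 416025
√(s + K(-295 + 280, u(5))) = √(416025 + (1016 + 6*√(10 + 5) - 4*(-295 + 280))/(-223 + (-295 + 280))) = √(416025 + (1016 + 6*√15 - 4*(-15))/(-223 - 15)) = √(416025 + (1016 + 6*√15 + 60)/(-238)) = √(416025 - (1076 + 6*√15)/238) = √(416025 + (-538/119 - 3*√15/119)) = √(49506437/119 - 3*√15/119)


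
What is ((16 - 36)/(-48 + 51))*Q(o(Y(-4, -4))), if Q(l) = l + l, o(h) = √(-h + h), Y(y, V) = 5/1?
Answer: 0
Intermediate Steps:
Y(y, V) = 5 (Y(y, V) = 5*1 = 5)
o(h) = 0 (o(h) = √0 = 0)
Q(l) = 2*l
((16 - 36)/(-48 + 51))*Q(o(Y(-4, -4))) = ((16 - 36)/(-48 + 51))*(2*0) = -20/3*0 = 0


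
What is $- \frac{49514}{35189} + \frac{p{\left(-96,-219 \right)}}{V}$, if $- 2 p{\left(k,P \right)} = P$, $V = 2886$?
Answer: $- \frac{92696139}{67703636} \approx -1.3691$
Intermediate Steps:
$p{\left(k,P \right)} = - \frac{P}{2}$
$- \frac{49514}{35189} + \frac{p{\left(-96,-219 \right)}}{V} = - \frac{49514}{35189} + \frac{\left(- \frac{1}{2}\right) \left(-219\right)}{2886} = \left(-49514\right) \frac{1}{35189} + \frac{219}{2} \cdot \frac{1}{2886} = - \frac{49514}{35189} + \frac{73}{1924} = - \frac{92696139}{67703636}$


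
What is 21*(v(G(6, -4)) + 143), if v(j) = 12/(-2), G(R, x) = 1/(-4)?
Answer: 2877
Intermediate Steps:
G(R, x) = -1/4
v(j) = -6 (v(j) = 12*(-1/2) = -6)
21*(v(G(6, -4)) + 143) = 21*(-6 + 143) = 21*137 = 2877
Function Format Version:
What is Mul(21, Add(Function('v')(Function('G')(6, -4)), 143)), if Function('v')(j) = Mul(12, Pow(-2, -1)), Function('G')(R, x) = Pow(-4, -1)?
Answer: 2877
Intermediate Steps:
Function('G')(R, x) = Rational(-1, 4)
Function('v')(j) = -6 (Function('v')(j) = Mul(12, Rational(-1, 2)) = -6)
Mul(21, Add(Function('v')(Function('G')(6, -4)), 143)) = Mul(21, Add(-6, 143)) = Mul(21, 137) = 2877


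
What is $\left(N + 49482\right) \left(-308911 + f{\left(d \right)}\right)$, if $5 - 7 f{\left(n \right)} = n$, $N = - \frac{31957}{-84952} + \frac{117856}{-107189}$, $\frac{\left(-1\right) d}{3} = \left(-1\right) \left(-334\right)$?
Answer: $- \frac{13160188888173476785}{861370804} \approx -1.5278 \cdot 10^{10}$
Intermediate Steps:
$d = -1002$ ($d = - 3 \left(\left(-1\right) \left(-334\right)\right) = \left(-3\right) 334 = -1002$)
$N = - \frac{178017947}{246105944}$ ($N = \left(-31957\right) \left(- \frac{1}{84952}\right) + 117856 \left(- \frac{1}{107189}\right) = \frac{31957}{84952} - \frac{117856}{107189} = - \frac{178017947}{246105944} \approx -0.72334$)
$f{\left(n \right)} = \frac{5}{7} - \frac{n}{7}$
$\left(N + 49482\right) \left(-308911 + f{\left(d \right)}\right) = \left(- \frac{178017947}{246105944} + 49482\right) \left(-308911 + \left(\frac{5}{7} - - \frac{1002}{7}\right)\right) = \frac{12177636303061 \left(-308911 + \left(\frac{5}{7} + \frac{1002}{7}\right)\right)}{246105944} = \frac{12177636303061 \left(-308911 + \frac{1007}{7}\right)}{246105944} = \frac{12177636303061}{246105944} \left(- \frac{2161370}{7}\right) = - \frac{13160188888173476785}{861370804}$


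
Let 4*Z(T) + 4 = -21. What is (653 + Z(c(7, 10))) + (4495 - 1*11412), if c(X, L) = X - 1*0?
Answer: -25081/4 ≈ -6270.3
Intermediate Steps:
c(X, L) = X (c(X, L) = X + 0 = X)
Z(T) = -25/4 (Z(T) = -1 + (¼)*(-21) = -1 - 21/4 = -25/4)
(653 + Z(c(7, 10))) + (4495 - 1*11412) = (653 - 25/4) + (4495 - 1*11412) = 2587/4 + (4495 - 11412) = 2587/4 - 6917 = -25081/4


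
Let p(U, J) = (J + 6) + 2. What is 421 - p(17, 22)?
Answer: 391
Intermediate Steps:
p(U, J) = 8 + J (p(U, J) = (6 + J) + 2 = 8 + J)
421 - p(17, 22) = 421 - (8 + 22) = 421 - 1*30 = 421 - 30 = 391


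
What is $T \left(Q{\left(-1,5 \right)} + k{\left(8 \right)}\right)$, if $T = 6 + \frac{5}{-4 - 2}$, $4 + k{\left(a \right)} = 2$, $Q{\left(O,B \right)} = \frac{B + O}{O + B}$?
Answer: $- \frac{31}{6} \approx -5.1667$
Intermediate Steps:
$Q{\left(O,B \right)} = 1$ ($Q{\left(O,B \right)} = \frac{B + O}{B + O} = 1$)
$k{\left(a \right)} = -2$ ($k{\left(a \right)} = -4 + 2 = -2$)
$T = \frac{31}{6}$ ($T = 6 + \frac{5}{-6} = 6 + 5 \left(- \frac{1}{6}\right) = 6 - \frac{5}{6} = \frac{31}{6} \approx 5.1667$)
$T \left(Q{\left(-1,5 \right)} + k{\left(8 \right)}\right) = \frac{31 \left(1 - 2\right)}{6} = \frac{31}{6} \left(-1\right) = - \frac{31}{6}$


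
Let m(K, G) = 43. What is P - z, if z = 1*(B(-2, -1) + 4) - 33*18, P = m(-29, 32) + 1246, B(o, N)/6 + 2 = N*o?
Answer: 1879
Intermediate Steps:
B(o, N) = -12 + 6*N*o (B(o, N) = -12 + 6*(N*o) = -12 + 6*N*o)
P = 1289 (P = 43 + 1246 = 1289)
z = -590 (z = 1*((-12 + 6*(-1)*(-2)) + 4) - 33*18 = 1*((-12 + 12) + 4) - 594 = 1*(0 + 4) - 594 = 1*4 - 594 = 4 - 594 = -590)
P - z = 1289 - 1*(-590) = 1289 + 590 = 1879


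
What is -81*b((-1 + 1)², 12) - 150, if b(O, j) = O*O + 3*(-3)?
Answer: 579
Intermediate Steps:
b(O, j) = -9 + O² (b(O, j) = O² - 9 = -9 + O²)
-81*b((-1 + 1)², 12) - 150 = -81*(-9 + ((-1 + 1)²)²) - 150 = -81*(-9 + (0²)²) - 150 = -81*(-9 + 0²) - 150 = -81*(-9 + 0) - 150 = -81*(-9) - 150 = 729 - 150 = 579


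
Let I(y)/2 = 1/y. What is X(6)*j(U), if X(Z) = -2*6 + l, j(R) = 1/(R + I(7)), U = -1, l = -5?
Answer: 119/5 ≈ 23.800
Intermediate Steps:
I(y) = 2/y (I(y) = 2*(1/y) = 2/y)
j(R) = 1/(2/7 + R) (j(R) = 1/(R + 2/7) = 1/(2/7 + R))
X(Z) = -17 (X(Z) = -2*6 - 5 = -12 - 5 = -17)
X(6)*j(U) = -119/(2 + 7*(-1)) = -119/(2 - 7) = -119/(-5) = -119*(-1)/5 = -17*(-7/5) = 119/5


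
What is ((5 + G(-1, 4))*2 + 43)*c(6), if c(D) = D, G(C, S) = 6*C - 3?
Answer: 210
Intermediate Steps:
G(C, S) = -3 + 6*C
((5 + G(-1, 4))*2 + 43)*c(6) = ((5 + (-3 + 6*(-1)))*2 + 43)*6 = ((5 + (-3 - 6))*2 + 43)*6 = ((5 - 9)*2 + 43)*6 = (-4*2 + 43)*6 = (-8 + 43)*6 = 35*6 = 210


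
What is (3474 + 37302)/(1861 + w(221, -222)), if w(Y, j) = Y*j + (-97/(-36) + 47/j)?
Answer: -54313632/62868425 ≈ -0.86392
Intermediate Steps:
w(Y, j) = 97/36 + 47/j + Y*j (w(Y, j) = Y*j + (-97*(-1/36) + 47/j) = Y*j + (97/36 + 47/j) = 97/36 + 47/j + Y*j)
(3474 + 37302)/(1861 + w(221, -222)) = (3474 + 37302)/(1861 + (97/36 + 47/(-222) + 221*(-222))) = 40776/(1861 + (97/36 + 47*(-1/222) - 49062)) = 40776/(1861 + (97/36 - 47/222 - 49062)) = 40776/(1861 - 65347277/1332) = 40776/(-62868425/1332) = 40776*(-1332/62868425) = -54313632/62868425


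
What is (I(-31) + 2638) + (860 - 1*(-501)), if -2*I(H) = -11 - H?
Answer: 3989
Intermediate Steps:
I(H) = 11/2 + H/2 (I(H) = -(-11 - H)/2 = 11/2 + H/2)
(I(-31) + 2638) + (860 - 1*(-501)) = ((11/2 + (½)*(-31)) + 2638) + (860 - 1*(-501)) = ((11/2 - 31/2) + 2638) + (860 + 501) = (-10 + 2638) + 1361 = 2628 + 1361 = 3989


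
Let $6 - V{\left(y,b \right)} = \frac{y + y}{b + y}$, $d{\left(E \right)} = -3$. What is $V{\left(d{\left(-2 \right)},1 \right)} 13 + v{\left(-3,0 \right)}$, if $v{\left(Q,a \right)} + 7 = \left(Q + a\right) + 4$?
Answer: $33$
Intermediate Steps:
$v{\left(Q,a \right)} = -3 + Q + a$ ($v{\left(Q,a \right)} = -7 + \left(\left(Q + a\right) + 4\right) = -7 + \left(4 + Q + a\right) = -3 + Q + a$)
$V{\left(y,b \right)} = 6 - \frac{2 y}{b + y}$ ($V{\left(y,b \right)} = 6 - \frac{y + y}{b + y} = 6 - \frac{2 y}{b + y}$)
$V{\left(d{\left(-2 \right)},1 \right)} 13 + v{\left(-3,0 \right)} = \frac{2 \left(2 \left(-3\right) + 3 \cdot 1\right)}{1 - 3} \cdot 13 - 6 = \frac{2 \left(-6 + 3\right)}{-2} \cdot 13 - 6 = 2 \left(- \frac{1}{2}\right) \left(-3\right) 13 - 6 = 3 \cdot 13 - 6 = 39 - 6 = 33$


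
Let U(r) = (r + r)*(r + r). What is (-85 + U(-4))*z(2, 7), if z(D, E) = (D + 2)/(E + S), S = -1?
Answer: -14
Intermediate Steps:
z(D, E) = (2 + D)/(-1 + E) (z(D, E) = (D + 2)/(E - 1) = (2 + D)/(-1 + E))
U(r) = 4*r**2 (U(r) = (2*r)*(2*r) = 4*r**2)
(-85 + U(-4))*z(2, 7) = (-85 + 4*(-4)**2)*((2 + 2)/(-1 + 7)) = (-85 + 4*16)*(4/6) = (-85 + 64)*((1/6)*4) = -21*2/3 = -14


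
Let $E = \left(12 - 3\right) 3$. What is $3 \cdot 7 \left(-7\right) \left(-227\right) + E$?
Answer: $33396$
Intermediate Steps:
$E = 27$ ($E = 9 \cdot 3 = 27$)
$3 \cdot 7 \left(-7\right) \left(-227\right) + E = 3 \cdot 7 \left(-7\right) \left(-227\right) + 27 = 21 \left(-7\right) \left(-227\right) + 27 = \left(-147\right) \left(-227\right) + 27 = 33369 + 27 = 33396$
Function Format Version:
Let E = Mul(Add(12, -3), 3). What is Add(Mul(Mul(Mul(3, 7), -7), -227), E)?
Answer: 33396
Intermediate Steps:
E = 27 (E = Mul(9, 3) = 27)
Add(Mul(Mul(Mul(3, 7), -7), -227), E) = Add(Mul(Mul(Mul(3, 7), -7), -227), 27) = Add(Mul(Mul(21, -7), -227), 27) = Add(Mul(-147, -227), 27) = Add(33369, 27) = 33396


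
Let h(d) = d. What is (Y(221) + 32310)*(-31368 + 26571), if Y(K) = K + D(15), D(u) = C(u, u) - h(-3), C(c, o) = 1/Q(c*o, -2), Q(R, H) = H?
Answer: -312126399/2 ≈ -1.5606e+8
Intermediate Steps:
C(c, o) = -1/2 (C(c, o) = 1/(-2) = -1/2)
D(u) = 5/2 (D(u) = -1/2 - 1*(-3) = -1/2 + 3 = 5/2)
Y(K) = 5/2 + K (Y(K) = K + 5/2 = 5/2 + K)
(Y(221) + 32310)*(-31368 + 26571) = ((5/2 + 221) + 32310)*(-31368 + 26571) = (447/2 + 32310)*(-4797) = (65067/2)*(-4797) = -312126399/2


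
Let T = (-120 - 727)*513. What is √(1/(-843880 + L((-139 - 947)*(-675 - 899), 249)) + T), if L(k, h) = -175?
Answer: I*√309558169012479830/844055 ≈ 659.17*I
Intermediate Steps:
T = -434511 (T = -847*513 = -434511)
√(1/(-843880 + L((-139 - 947)*(-675 - 899), 249)) + T) = √(1/(-843880 - 175) - 434511) = √(1/(-844055) - 434511) = √(-1/844055 - 434511) = √(-366751182106/844055) = I*√309558169012479830/844055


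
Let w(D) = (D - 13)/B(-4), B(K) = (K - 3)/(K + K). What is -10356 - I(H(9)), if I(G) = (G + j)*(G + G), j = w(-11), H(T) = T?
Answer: -70170/7 ≈ -10024.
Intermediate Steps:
B(K) = (-3 + K)/(2*K) (B(K) = (-3 + K)/((2*K)) = (-3 + K)*(1/(2*K)) = (-3 + K)/(2*K))
w(D) = -104/7 + 8*D/7 (w(D) = (D - 13)/(((1/2)*(-3 - 4)/(-4))) = (-13 + D)/(((1/2)*(-1/4)*(-7))) = (-13 + D)/(7/8) = (-13 + D)*(8/7) = -104/7 + 8*D/7)
j = -192/7 (j = -104/7 + (8/7)*(-11) = -104/7 - 88/7 = -192/7 ≈ -27.429)
I(G) = 2*G*(-192/7 + G) (I(G) = (G - 192/7)*(G + G) = (-192/7 + G)*(2*G) = 2*G*(-192/7 + G))
-10356 - I(H(9)) = -10356 - 2*9*(-192 + 7*9)/7 = -10356 - 2*9*(-192 + 63)/7 = -10356 - 2*9*(-129)/7 = -10356 - 1*(-2322/7) = -10356 + 2322/7 = -70170/7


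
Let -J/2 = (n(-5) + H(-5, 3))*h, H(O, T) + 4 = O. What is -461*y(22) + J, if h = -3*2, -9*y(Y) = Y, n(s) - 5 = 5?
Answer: 10250/9 ≈ 1138.9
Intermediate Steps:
H(O, T) = -4 + O
n(s) = 10 (n(s) = 5 + 5 = 10)
y(Y) = -Y/9
h = -6
J = 12 (J = -2*(10 + (-4 - 5))*(-6) = -2*(10 - 9)*(-6) = -2*(-6) = 12)
-461*y(22) + J = -(-461)*22/9 + 12 = -461*(-22/9) + 12 = 10142/9 + 12 = 10250/9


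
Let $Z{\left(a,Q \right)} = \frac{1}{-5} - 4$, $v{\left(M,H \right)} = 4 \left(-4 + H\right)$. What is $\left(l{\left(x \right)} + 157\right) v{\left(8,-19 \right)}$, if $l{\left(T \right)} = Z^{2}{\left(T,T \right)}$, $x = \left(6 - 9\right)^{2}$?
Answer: $- \frac{401672}{25} \approx -16067.0$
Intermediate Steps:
$x = 9$ ($x = \left(6 - 9\right)^{2} = \left(-3\right)^{2} = 9$)
$v{\left(M,H \right)} = -16 + 4 H$
$Z{\left(a,Q \right)} = - \frac{21}{5}$ ($Z{\left(a,Q \right)} = - \frac{1}{5} - 4 = - \frac{21}{5}$)
$l{\left(T \right)} = \frac{441}{25}$ ($l{\left(T \right)} = \left(- \frac{21}{5}\right)^{2} = \frac{441}{25}$)
$\left(l{\left(x \right)} + 157\right) v{\left(8,-19 \right)} = \left(\frac{441}{25} + 157\right) \left(-16 + 4 \left(-19\right)\right) = \frac{4366 \left(-16 - 76\right)}{25} = \frac{4366}{25} \left(-92\right) = - \frac{401672}{25}$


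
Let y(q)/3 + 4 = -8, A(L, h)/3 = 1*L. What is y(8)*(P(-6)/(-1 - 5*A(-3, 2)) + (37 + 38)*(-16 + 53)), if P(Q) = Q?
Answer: -1098846/11 ≈ -99895.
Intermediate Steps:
A(L, h) = 3*L (A(L, h) = 3*(1*L) = 3*L)
y(q) = -36 (y(q) = -12 + 3*(-8) = -12 - 24 = -36)
y(8)*(P(-6)/(-1 - 5*A(-3, 2)) + (37 + 38)*(-16 + 53)) = -36*(-6/(-1 - 15*(-3)) + (37 + 38)*(-16 + 53)) = -36*(-6/(-1 - 5*(-9)) + 75*37) = -36*(-6/(-1 + 45) + 2775) = -36*(-6/44 + 2775) = -36*(-6*1/44 + 2775) = -36*(-3/22 + 2775) = -36*61047/22 = -1098846/11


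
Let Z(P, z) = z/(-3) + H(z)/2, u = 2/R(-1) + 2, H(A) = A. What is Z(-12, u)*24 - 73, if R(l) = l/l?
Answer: -57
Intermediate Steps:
R(l) = 1
u = 4 (u = 2/1 + 2 = 2*1 + 2 = 2 + 2 = 4)
Z(P, z) = z/6 (Z(P, z) = z/(-3) + z/2 = z*(-⅓) + z*(½) = -z/3 + z/2 = z/6)
Z(-12, u)*24 - 73 = ((⅙)*4)*24 - 73 = (⅔)*24 - 73 = 16 - 73 = -57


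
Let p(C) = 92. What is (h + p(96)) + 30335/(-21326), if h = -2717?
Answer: -56011085/21326 ≈ -2626.4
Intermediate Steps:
(h + p(96)) + 30335/(-21326) = (-2717 + 92) + 30335/(-21326) = -2625 + 30335*(-1/21326) = -2625 - 30335/21326 = -56011085/21326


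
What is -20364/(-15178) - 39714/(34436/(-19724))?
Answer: 1486239508164/65333701 ≈ 22748.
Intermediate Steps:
-20364/(-15178) - 39714/(34436/(-19724)) = -20364*(-1/15178) - 39714/(34436*(-1/19724)) = 10182/7589 - 39714/(-8609/4931) = 10182/7589 - 39714*(-4931/8609) = 10182/7589 + 195829734/8609 = 1486239508164/65333701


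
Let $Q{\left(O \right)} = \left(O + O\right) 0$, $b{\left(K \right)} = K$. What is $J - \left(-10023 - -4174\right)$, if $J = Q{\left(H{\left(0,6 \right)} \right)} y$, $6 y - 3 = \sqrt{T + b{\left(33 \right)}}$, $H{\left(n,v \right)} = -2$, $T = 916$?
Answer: $5849$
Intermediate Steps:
$Q{\left(O \right)} = 0$ ($Q{\left(O \right)} = 2 O 0 = 0$)
$y = \frac{1}{2} + \frac{\sqrt{949}}{6}$ ($y = \frac{1}{2} + \frac{\sqrt{916 + 33}}{6} = \frac{1}{2} + \frac{\sqrt{949}}{6} \approx 5.6343$)
$J = 0$ ($J = 0 \left(\frac{1}{2} + \frac{\sqrt{949}}{6}\right) = 0$)
$J - \left(-10023 - -4174\right) = 0 - \left(-10023 - -4174\right) = 0 - \left(-10023 + 4174\right) = 0 - -5849 = 0 + 5849 = 5849$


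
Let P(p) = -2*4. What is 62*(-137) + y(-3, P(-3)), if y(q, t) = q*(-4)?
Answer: -8482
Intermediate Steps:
P(p) = -8
y(q, t) = -4*q
62*(-137) + y(-3, P(-3)) = 62*(-137) - 4*(-3) = -8494 + 12 = -8482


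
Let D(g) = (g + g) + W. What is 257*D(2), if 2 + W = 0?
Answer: 514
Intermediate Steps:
W = -2 (W = -2 + 0 = -2)
D(g) = -2 + 2*g (D(g) = (g + g) - 2 = 2*g - 2 = -2 + 2*g)
257*D(2) = 257*(-2 + 2*2) = 257*(-2 + 4) = 257*2 = 514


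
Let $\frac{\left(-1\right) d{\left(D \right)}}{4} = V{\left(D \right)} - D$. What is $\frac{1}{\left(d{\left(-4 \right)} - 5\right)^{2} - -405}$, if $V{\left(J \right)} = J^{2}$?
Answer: $\frac{1}{7630} \approx 0.00013106$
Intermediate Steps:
$d{\left(D \right)} = - 4 D^{2} + 4 D$ ($d{\left(D \right)} = - 4 \left(D^{2} - D\right) = - 4 D^{2} + 4 D$)
$\frac{1}{\left(d{\left(-4 \right)} - 5\right)^{2} - -405} = \frac{1}{\left(4 \left(-4\right) \left(1 - -4\right) - 5\right)^{2} - -405} = \frac{1}{\left(4 \left(-4\right) \left(1 + 4\right) - 5\right)^{2} + \left(-85 + 490\right)} = \frac{1}{\left(4 \left(-4\right) 5 - 5\right)^{2} + 405} = \frac{1}{\left(-80 - 5\right)^{2} + 405} = \frac{1}{\left(-85\right)^{2} + 405} = \frac{1}{7225 + 405} = \frac{1}{7630}$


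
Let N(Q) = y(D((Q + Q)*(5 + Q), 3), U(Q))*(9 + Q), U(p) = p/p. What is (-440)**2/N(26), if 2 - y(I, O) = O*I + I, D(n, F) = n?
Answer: -19360/11277 ≈ -1.7168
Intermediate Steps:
U(p) = 1
y(I, O) = 2 - I - I*O (y(I, O) = 2 - (O*I + I) = 2 - (I*O + I) = 2 - (I + I*O) = 2 + (-I - I*O) = 2 - I - I*O)
N(Q) = (2 - 4*Q*(5 + Q))*(9 + Q) (N(Q) = (2 - (Q + Q)*(5 + Q) - 1*(Q + Q)*(5 + Q)*1)*(9 + Q) = (2 - 2*Q*(5 + Q) - 1*(2*Q)*(5 + Q)*1)*(9 + Q) = (2 - 2*Q*(5 + Q) - 1*2*Q*(5 + Q)*1)*(9 + Q) = (2 - 2*Q*(5 + Q) - 2*Q*(5 + Q))*(9 + Q) = (2 - 4*Q*(5 + Q))*(9 + Q))
(-440)**2/N(26) = (-440)**2/((-2*(-1 + 2*26*(5 + 26))*(9 + 26))) = 193600/((-2*(-1 + 2*26*31)*35)) = 193600/((-2*(-1 + 1612)*35)) = 193600/((-2*1611*35)) = 193600/(-112770) = 193600*(-1/112770) = -19360/11277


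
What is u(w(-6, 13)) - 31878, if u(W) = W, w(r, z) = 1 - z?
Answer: -31890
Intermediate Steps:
u(w(-6, 13)) - 31878 = (1 - 1*13) - 31878 = (1 - 13) - 31878 = -12 - 31878 = -31890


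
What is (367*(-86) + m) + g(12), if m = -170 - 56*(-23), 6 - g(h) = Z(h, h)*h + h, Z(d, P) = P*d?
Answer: -32178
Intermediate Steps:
g(h) = 6 - h - h³ (g(h) = 6 - ((h*h)*h + h) = 6 - (h²*h + h) = 6 - (h³ + h) = 6 - (h + h³) = 6 + (-h - h³) = 6 - h - h³)
m = 1118 (m = -170 + 1288 = 1118)
(367*(-86) + m) + g(12) = (367*(-86) + 1118) + (6 - 1*12 - 1*12³) = (-31562 + 1118) + (6 - 12 - 1*1728) = -30444 + (6 - 12 - 1728) = -30444 - 1734 = -32178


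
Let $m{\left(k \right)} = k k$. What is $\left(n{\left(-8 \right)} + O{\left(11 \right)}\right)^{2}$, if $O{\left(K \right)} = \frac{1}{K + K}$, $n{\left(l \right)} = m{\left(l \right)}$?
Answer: $\frac{1985281}{484} \approx 4101.8$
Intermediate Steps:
$m{\left(k \right)} = k^{2}$
$n{\left(l \right)} = l^{2}$
$O{\left(K \right)} = \frac{1}{2 K}$
$\left(n{\left(-8 \right)} + O{\left(11 \right)}\right)^{2} = \left(\left(-8\right)^{2} + \frac{1}{2 \cdot 11}\right)^{2} = \left(64 + \frac{1}{2} \cdot \frac{1}{11}\right)^{2} = \left(64 + \frac{1}{22}\right)^{2} = \left(\frac{1409}{22}\right)^{2} = \frac{1985281}{484}$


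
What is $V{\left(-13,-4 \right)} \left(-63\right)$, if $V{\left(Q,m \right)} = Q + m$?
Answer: $1071$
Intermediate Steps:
$V{\left(-13,-4 \right)} \left(-63\right) = \left(-13 - 4\right) \left(-63\right) = \left(-17\right) \left(-63\right) = 1071$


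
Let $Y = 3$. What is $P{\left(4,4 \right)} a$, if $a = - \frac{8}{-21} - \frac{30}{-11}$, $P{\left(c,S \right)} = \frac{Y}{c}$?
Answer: $\frac{359}{154} \approx 2.3312$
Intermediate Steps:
$P{\left(c,S \right)} = \frac{3}{c}$
$a = \frac{718}{231}$ ($a = \left(-8\right) \left(- \frac{1}{21}\right) - - \frac{30}{11} = \frac{8}{21} + \frac{30}{11} = \frac{718}{231} \approx 3.1082$)
$P{\left(4,4 \right)} a = \frac{3}{4} \cdot \frac{718}{231} = \frac{359}{154}$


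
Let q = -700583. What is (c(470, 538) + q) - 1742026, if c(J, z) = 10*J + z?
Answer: -2437371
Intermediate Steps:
c(J, z) = z + 10*J
(c(470, 538) + q) - 1742026 = ((538 + 10*470) - 700583) - 1742026 = ((538 + 4700) - 700583) - 1742026 = (5238 - 700583) - 1742026 = -695345 - 1742026 = -2437371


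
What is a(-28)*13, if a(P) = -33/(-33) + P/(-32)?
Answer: 195/8 ≈ 24.375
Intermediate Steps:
a(P) = 1 - P/32 (a(P) = -33*(-1/33) + P*(-1/32) = 1 - P/32)
a(-28)*13 = (1 - 1/32*(-28))*13 = (1 + 7/8)*13 = (15/8)*13 = 195/8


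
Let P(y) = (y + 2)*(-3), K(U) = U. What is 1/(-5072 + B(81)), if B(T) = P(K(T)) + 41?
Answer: -1/5280 ≈ -0.00018939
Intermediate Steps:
P(y) = -6 - 3*y (P(y) = (2 + y)*(-3) = -6 - 3*y)
B(T) = 35 - 3*T (B(T) = (-6 - 3*T) + 41 = 35 - 3*T)
1/(-5072 + B(81)) = 1/(-5072 + (35 - 3*81)) = 1/(-5072 + (35 - 243)) = 1/(-5072 - 208) = 1/(-5280) = -1/5280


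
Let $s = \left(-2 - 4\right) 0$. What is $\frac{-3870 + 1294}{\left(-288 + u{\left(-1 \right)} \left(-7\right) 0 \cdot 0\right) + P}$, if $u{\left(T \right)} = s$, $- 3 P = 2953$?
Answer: $\frac{7728}{3817} \approx 2.0246$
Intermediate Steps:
$s = 0$ ($s = \left(-6\right) 0 = 0$)
$P = - \frac{2953}{3}$ ($P = \left(- \frac{1}{3}\right) 2953 = - \frac{2953}{3} \approx -984.33$)
$u{\left(T \right)} = 0$
$\frac{-3870 + 1294}{\left(-288 + u{\left(-1 \right)} \left(-7\right) 0 \cdot 0\right) + P} = \frac{-3870 + 1294}{\left(-288 + 0 \left(-7\right) 0 \cdot 0\right) - \frac{2953}{3}} = - \frac{2576}{\left(-288 + 0 \cdot 0\right) - \frac{2953}{3}} = - \frac{2576}{\left(-288 + 0\right) - \frac{2953}{3}} = - \frac{2576}{-288 - \frac{2953}{3}} = - \frac{2576}{- \frac{3817}{3}} = \left(-2576\right) \left(- \frac{3}{3817}\right) = \frac{7728}{3817}$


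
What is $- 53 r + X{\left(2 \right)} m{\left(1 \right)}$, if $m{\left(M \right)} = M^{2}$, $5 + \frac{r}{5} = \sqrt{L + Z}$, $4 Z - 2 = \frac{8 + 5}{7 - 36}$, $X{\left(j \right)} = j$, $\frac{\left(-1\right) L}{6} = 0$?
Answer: $1327 - \frac{795 \sqrt{145}}{58} \approx 1161.9$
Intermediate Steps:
$L = 0$ ($L = \left(-6\right) 0 = 0$)
$Z = \frac{45}{116}$ ($Z = \frac{1}{2} + \frac{\left(8 + 5\right) \frac{1}{7 - 36}}{4} = \frac{1}{2} + \frac{13 \frac{1}{-29}}{4} = \frac{1}{2} + \frac{13 \left(- \frac{1}{29}\right)}{4} = \frac{1}{2} + \frac{1}{4} \left(- \frac{13}{29}\right) = \frac{1}{2} - \frac{13}{116} = \frac{45}{116} \approx 0.38793$)
$r = -25 + \frac{15 \sqrt{145}}{58}$ ($r = -25 + 5 \sqrt{0 + \frac{45}{116}} = -25 + 5 \sqrt{\frac{45}{116}} = -25 + 5 \frac{3 \sqrt{145}}{58} = -25 + \frac{15 \sqrt{145}}{58} \approx -21.886$)
$- 53 r + X{\left(2 \right)} m{\left(1 \right)} = - 53 \left(-25 + \frac{15 \sqrt{145}}{58}\right) + 2 \cdot 1^{2} = \left(1325 - \frac{795 \sqrt{145}}{58}\right) + 2 \cdot 1 = \left(1325 - \frac{795 \sqrt{145}}{58}\right) + 2 = 1327 - \frac{795 \sqrt{145}}{58}$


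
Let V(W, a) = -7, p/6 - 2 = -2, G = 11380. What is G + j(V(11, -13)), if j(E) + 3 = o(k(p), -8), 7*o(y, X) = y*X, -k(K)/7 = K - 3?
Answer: 11353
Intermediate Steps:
p = 0 (p = 12 + 6*(-2) = 12 - 12 = 0)
k(K) = 21 - 7*K (k(K) = -7*(K - 3) = -7*(-3 + K) = 21 - 7*K)
o(y, X) = X*y/7 (o(y, X) = (y*X)/7 = (X*y)/7 = X*y/7)
j(E) = -27 (j(E) = -3 + (⅐)*(-8)*(21 - 7*0) = -3 + (⅐)*(-8)*(21 + 0) = -3 + (⅐)*(-8)*21 = -3 - 24 = -27)
G + j(V(11, -13)) = 11380 - 27 = 11353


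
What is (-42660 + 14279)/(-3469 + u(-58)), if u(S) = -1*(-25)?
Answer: 28381/3444 ≈ 8.2407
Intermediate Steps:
u(S) = 25
(-42660 + 14279)/(-3469 + u(-58)) = (-42660 + 14279)/(-3469 + 25) = -28381/(-3444) = -28381*(-1/3444) = 28381/3444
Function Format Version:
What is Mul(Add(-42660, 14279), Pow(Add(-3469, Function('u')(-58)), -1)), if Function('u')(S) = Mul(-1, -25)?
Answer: Rational(28381, 3444) ≈ 8.2407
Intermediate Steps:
Function('u')(S) = 25
Mul(Add(-42660, 14279), Pow(Add(-3469, Function('u')(-58)), -1)) = Mul(Add(-42660, 14279), Pow(Add(-3469, 25), -1)) = Mul(-28381, Pow(-3444, -1)) = Mul(-28381, Rational(-1, 3444)) = Rational(28381, 3444)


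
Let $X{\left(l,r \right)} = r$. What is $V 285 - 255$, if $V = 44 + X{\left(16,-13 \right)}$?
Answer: $8580$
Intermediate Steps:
$V = 31$ ($V = 44 - 13 = 31$)
$V 285 - 255 = 31 \cdot 285 - 255 = 8835 - 255 = 8580$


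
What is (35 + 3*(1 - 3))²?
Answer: 841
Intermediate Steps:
(35 + 3*(1 - 3))² = (35 + 3*(-2))² = (35 - 6)² = 29² = 841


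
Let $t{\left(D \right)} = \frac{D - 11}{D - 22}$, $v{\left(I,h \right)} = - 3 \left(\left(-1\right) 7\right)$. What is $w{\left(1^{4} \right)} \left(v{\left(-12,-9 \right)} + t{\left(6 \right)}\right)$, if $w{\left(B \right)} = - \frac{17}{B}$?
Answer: $- \frac{5797}{16} \approx -362.31$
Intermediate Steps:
$v{\left(I,h \right)} = 21$ ($v{\left(I,h \right)} = \left(-3\right) \left(-7\right) = 21$)
$t{\left(D \right)} = \frac{-11 + D}{-22 + D}$
$w{\left(1^{4} \right)} \left(v{\left(-12,-9 \right)} + t{\left(6 \right)}\right) = - \frac{17}{1^{4}} \left(21 + \frac{-11 + 6}{-22 + 6}\right) = - \frac{17}{1} \left(21 + \frac{1}{-16} \left(-5\right)\right) = \left(-17\right) 1 \left(21 - - \frac{5}{16}\right) = - 17 \left(21 + \frac{5}{16}\right) = \left(-17\right) \frac{341}{16} = - \frac{5797}{16}$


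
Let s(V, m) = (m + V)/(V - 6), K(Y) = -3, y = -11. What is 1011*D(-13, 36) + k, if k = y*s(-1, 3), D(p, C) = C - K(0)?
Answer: 276025/7 ≈ 39432.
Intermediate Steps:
D(p, C) = 3 + C (D(p, C) = C - 1*(-3) = C + 3 = 3 + C)
s(V, m) = (V + m)/(-6 + V)
k = 22/7 (k = -11*(-1 + 3)/(-6 - 1) = -11*2/(-7) = -(-11)*2/7 = -11*(-2/7) = 22/7 ≈ 3.1429)
1011*D(-13, 36) + k = 1011*(3 + 36) + 22/7 = 1011*39 + 22/7 = 39429 + 22/7 = 276025/7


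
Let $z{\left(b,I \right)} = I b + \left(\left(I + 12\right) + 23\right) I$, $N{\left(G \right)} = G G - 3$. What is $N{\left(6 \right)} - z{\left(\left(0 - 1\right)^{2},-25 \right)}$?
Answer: $308$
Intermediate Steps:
$N{\left(G \right)} = -3 + G^{2}$ ($N{\left(G \right)} = G^{2} - 3 = -3 + G^{2}$)
$z{\left(b,I \right)} = I b + I \left(35 + I\right)$ ($z{\left(b,I \right)} = I b + \left(\left(12 + I\right) + 23\right) I = I b + \left(35 + I\right) I = I b + I \left(35 + I\right)$)
$N{\left(6 \right)} - z{\left(\left(0 - 1\right)^{2},-25 \right)} = \left(-3 + 6^{2}\right) - - 25 \left(35 - 25 + \left(0 - 1\right)^{2}\right) = \left(-3 + 36\right) - - 25 \left(35 - 25 + \left(-1\right)^{2}\right) = 33 - - 25 \left(35 - 25 + 1\right) = 33 - \left(-25\right) 11 = 33 - -275 = 33 + 275 = 308$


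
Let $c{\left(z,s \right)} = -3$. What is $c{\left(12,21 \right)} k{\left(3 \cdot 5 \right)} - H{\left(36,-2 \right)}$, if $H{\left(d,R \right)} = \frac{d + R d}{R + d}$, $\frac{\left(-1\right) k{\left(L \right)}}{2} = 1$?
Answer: $\frac{120}{17} \approx 7.0588$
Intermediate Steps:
$k{\left(L \right)} = -2$ ($k{\left(L \right)} = \left(-2\right) 1 = -2$)
$H{\left(d,R \right)} = \frac{d + R d}{R + d}$
$c{\left(12,21 \right)} k{\left(3 \cdot 5 \right)} - H{\left(36,-2 \right)} = \left(-3\right) \left(-2\right) - \frac{36 \left(1 - 2\right)}{-2 + 36} = 6 - 36 \cdot \frac{1}{34} \left(-1\right) = 6 - - \frac{18}{17} = 6 + \frac{18}{17} = \frac{120}{17}$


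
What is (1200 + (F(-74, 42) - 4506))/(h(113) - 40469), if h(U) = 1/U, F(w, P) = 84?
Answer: 60681/762166 ≈ 0.079617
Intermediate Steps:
(1200 + (F(-74, 42) - 4506))/(h(113) - 40469) = (1200 + (84 - 4506))/(1/113 - 40469) = (1200 - 4422)/(1/113 - 40469) = -3222/(-4572996/113) = -3222*(-113/4572996) = 60681/762166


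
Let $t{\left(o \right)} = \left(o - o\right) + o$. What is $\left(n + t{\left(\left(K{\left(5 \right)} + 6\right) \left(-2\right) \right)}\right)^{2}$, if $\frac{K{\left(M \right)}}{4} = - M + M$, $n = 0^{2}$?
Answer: $144$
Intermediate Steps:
$n = 0$
$K{\left(M \right)} = 0$ ($K{\left(M \right)} = 4 \left(- M + M\right) = 4 \cdot 0 = 0$)
$t{\left(o \right)} = o$ ($t{\left(o \right)} = 0 + o = o$)
$\left(n + t{\left(\left(K{\left(5 \right)} + 6\right) \left(-2\right) \right)}\right)^{2} = \left(0 + \left(0 + 6\right) \left(-2\right)\right)^{2} = \left(0 + 6 \left(-2\right)\right)^{2} = \left(0 - 12\right)^{2} = \left(-12\right)^{2} = 144$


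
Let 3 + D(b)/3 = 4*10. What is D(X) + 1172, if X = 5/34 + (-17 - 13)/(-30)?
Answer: 1283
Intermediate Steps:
X = 39/34 (X = 5*(1/34) - 30*(-1/30) = 5/34 + 1 = 39/34 ≈ 1.1471)
D(b) = 111 (D(b) = -9 + 3*(4*10) = -9 + 3*40 = -9 + 120 = 111)
D(X) + 1172 = 111 + 1172 = 1283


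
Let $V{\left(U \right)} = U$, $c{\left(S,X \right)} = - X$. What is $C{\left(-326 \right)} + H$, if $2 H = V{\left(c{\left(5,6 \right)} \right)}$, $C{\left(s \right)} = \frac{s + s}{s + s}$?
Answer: $-2$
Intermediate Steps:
$C{\left(s \right)} = 1$ ($C{\left(s \right)} = \frac{2 s}{2 s} = 2 s \frac{1}{2 s} = 1$)
$H = -3$ ($H = \frac{\left(-1\right) 6}{2} = \frac{1}{2} \left(-6\right) = -3$)
$C{\left(-326 \right)} + H = 1 - 3 = -2$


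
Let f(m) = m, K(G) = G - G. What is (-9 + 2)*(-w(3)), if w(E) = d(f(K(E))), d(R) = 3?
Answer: 21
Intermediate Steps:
K(G) = 0
w(E) = 3
(-9 + 2)*(-w(3)) = (-9 + 2)*(-1*3) = -7*(-3) = 21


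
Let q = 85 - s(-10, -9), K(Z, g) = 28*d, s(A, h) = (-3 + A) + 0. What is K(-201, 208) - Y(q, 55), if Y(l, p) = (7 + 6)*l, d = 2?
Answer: -1218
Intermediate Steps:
s(A, h) = -3 + A
K(Z, g) = 56 (K(Z, g) = 28*2 = 56)
q = 98 (q = 85 - (-3 - 10) = 85 - 1*(-13) = 85 + 13 = 98)
Y(l, p) = 13*l
K(-201, 208) - Y(q, 55) = 56 - 13*98 = 56 - 1*1274 = 56 - 1274 = -1218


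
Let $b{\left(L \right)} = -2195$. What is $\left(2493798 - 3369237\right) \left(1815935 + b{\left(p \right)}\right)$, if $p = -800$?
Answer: $-1587818731860$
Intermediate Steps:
$\left(2493798 - 3369237\right) \left(1815935 + b{\left(p \right)}\right) = \left(2493798 - 3369237\right) \left(1815935 - 2195\right) = \left(-875439\right) 1813740 = -1587818731860$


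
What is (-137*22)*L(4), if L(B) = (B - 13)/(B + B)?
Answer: 13563/4 ≈ 3390.8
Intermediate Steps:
L(B) = (-13 + B)/(2*B) (L(B) = (-13 + B)/((2*B)) = (-13 + B)*(1/(2*B)) = (-13 + B)/(2*B))
(-137*22)*L(4) = (-137*22)*((½)*(-13 + 4)/4) = -1507*(-9)/4 = -3014*(-9/8) = 13563/4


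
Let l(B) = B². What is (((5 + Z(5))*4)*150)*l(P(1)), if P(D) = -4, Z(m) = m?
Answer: 96000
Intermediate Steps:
(((5 + Z(5))*4)*150)*l(P(1)) = (((5 + 5)*4)*150)*(-4)² = ((10*4)*150)*16 = (40*150)*16 = 6000*16 = 96000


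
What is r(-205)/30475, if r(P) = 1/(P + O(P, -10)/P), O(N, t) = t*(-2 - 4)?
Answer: -41/256508075 ≈ -1.5984e-7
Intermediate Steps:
O(N, t) = -6*t (O(N, t) = t*(-6) = -6*t)
r(P) = 1/(P + 60/P) (r(P) = 1/(P + (-6*(-10))/P) = 1/(P + 60/P))
r(-205)/30475 = -205/(60 + (-205)²)/30475 = -205/(60 + 42025)*(1/30475) = -205/42085*(1/30475) = -205*1/42085*(1/30475) = -41/8417*1/30475 = -41/256508075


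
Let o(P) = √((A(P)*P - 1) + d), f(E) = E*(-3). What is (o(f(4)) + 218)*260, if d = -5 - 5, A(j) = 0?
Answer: 56680 + 260*I*√11 ≈ 56680.0 + 862.32*I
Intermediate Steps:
f(E) = -3*E
d = -10
o(P) = I*√11 (o(P) = √((0*P - 1) - 10) = √((0 - 1) - 10) = √(-1 - 10) = √(-11) = I*√11)
(o(f(4)) + 218)*260 = (I*√11 + 218)*260 = (218 + I*√11)*260 = 56680 + 260*I*√11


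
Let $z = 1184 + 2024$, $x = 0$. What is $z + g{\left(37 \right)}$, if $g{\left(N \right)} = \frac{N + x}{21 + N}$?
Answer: $\frac{186101}{58} \approx 3208.6$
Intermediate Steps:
$z = 3208$
$g{\left(N \right)} = \frac{N}{21 + N}$ ($g{\left(N \right)} = \frac{N + 0}{21 + N} = \frac{N}{21 + N}$)
$z + g{\left(37 \right)} = 3208 + \frac{37}{21 + 37} = 3208 + \frac{37}{58} = \frac{186101}{58}$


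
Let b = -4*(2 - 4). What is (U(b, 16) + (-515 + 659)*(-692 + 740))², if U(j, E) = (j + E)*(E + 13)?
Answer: 57881664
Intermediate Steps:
b = 8 (b = -4*(-2) = 8)
U(j, E) = (13 + E)*(E + j) (U(j, E) = (E + j)*(13 + E) = (13 + E)*(E + j))
(U(b, 16) + (-515 + 659)*(-692 + 740))² = ((16² + 13*16 + 13*8 + 16*8) + (-515 + 659)*(-692 + 740))² = ((256 + 208 + 104 + 128) + 144*48)² = (696 + 6912)² = 7608² = 57881664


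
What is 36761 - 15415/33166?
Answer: 1219199911/33166 ≈ 36761.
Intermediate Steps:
36761 - 15415/33166 = 1219199911/33166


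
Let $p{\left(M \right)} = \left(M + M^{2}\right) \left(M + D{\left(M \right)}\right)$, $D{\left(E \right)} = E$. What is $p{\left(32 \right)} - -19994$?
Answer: $87578$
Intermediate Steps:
$p{\left(M \right)} = 2 M \left(M + M^{2}\right)$ ($p{\left(M \right)} = \left(M + M^{2}\right) \left(M + M\right) = \left(M + M^{2}\right) 2 M = 2 M \left(M + M^{2}\right)$)
$p{\left(32 \right)} - -19994 = 2 \cdot 32^{2} \left(1 + 32\right) - -19994 = 2 \cdot 1024 \cdot 33 + 19994 = 67584 + 19994 = 87578$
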